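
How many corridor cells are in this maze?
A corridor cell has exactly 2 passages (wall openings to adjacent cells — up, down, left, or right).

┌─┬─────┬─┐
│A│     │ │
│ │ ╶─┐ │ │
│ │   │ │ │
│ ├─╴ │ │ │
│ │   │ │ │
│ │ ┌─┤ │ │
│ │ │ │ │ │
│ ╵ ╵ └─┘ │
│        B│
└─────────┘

Counting cells with exactly 2 passages:
Total corridor cells: 19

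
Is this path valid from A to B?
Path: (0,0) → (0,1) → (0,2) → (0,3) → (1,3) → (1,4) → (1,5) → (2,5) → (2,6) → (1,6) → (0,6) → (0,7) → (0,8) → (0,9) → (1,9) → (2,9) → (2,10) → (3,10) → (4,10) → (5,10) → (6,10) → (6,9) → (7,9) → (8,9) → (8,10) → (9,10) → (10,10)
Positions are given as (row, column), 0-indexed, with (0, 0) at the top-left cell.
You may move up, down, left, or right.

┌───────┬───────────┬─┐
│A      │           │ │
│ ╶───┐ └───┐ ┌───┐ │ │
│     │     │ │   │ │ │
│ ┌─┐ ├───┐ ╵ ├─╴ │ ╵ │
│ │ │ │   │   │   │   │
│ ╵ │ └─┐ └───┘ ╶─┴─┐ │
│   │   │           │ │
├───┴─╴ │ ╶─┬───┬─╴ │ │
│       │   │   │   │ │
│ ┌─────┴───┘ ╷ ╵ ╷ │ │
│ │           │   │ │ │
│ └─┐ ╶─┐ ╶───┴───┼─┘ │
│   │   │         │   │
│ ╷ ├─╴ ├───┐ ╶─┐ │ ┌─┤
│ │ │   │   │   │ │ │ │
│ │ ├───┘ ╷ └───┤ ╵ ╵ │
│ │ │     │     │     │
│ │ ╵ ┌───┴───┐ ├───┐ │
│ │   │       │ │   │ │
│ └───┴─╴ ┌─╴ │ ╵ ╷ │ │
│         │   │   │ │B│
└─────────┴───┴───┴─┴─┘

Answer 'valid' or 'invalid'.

Checking path validity:
Result: All consecutive moves are passable.

valid

Correct solution:

┌───────┬───────────┬─┐
│A → → ↓│    ↱ → → ↓│ │
│ ╶───┐ └───┐ ┌───┐ │ │
│     │↳ → ↓│↑│   │↓│ │
│ ┌─┐ ├───┐ ╵ ├─╴ │ ╵ │
│ │ │ │   │↳ ↑│   │↳ ↓│
│ ╵ │ └─┐ └───┘ ╶─┴─┐ │
│   │   │           │↓│
├───┴─╴ │ ╶─┬───┬─╴ │ │
│       │   │   │   │↓│
│ ┌─────┴───┘ ╷ ╵ ╷ │ │
│ │           │   │ │↓│
│ └─┐ ╶─┐ ╶───┴───┼─┘ │
│   │   │         │↓ ↲│
│ ╷ ├─╴ ├───┐ ╶─┐ │ ┌─┤
│ │ │   │   │   │ │↓│ │
│ │ ├───┘ ╷ └───┤ ╵ ╵ │
│ │ │     │     │  ↳ ↓│
│ │ ╵ ┌───┴───┐ ├───┐ │
│ │   │       │ │   │↓│
│ └───┴─╴ ┌─╴ │ ╵ ╷ │ │
│         │   │   │ │B│
└─────────┴───┴───┴─┴─┘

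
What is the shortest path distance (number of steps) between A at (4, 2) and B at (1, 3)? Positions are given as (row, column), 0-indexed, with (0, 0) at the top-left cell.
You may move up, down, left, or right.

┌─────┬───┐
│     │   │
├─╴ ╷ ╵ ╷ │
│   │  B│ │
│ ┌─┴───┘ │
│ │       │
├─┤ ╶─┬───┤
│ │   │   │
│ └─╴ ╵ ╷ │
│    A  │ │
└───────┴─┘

Finding path from (4, 2) to (1, 3):
Path: (4,2) → (3,2) → (3,1) → (2,1) → (2,2) → (2,3) → (2,4) → (1,4) → (0,4) → (0,3) → (1,3)
Distance: 10 steps

Solution:

┌─────┬───┐
│     │↓ ↰│
├─╴ ╷ ╵ ╷ │
│   │  B│↑│
│ ┌─┴───┘ │
│ │↱ → → ↑│
├─┤ ╶─┬───┤
│ │↑ ↰│   │
│ └─╴ ╵ ╷ │
│    A  │ │
└───────┴─┘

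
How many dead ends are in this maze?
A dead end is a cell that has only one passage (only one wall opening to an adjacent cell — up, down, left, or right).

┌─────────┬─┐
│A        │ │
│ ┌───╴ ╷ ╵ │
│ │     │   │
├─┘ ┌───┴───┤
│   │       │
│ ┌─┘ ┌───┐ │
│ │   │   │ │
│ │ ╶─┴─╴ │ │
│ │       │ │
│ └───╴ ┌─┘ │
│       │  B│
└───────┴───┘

Checking each cell for number of passages:

Dead ends found at positions:
  (0, 5)
  (1, 0)
  (3, 3)
  (5, 4)
Total dead ends: 4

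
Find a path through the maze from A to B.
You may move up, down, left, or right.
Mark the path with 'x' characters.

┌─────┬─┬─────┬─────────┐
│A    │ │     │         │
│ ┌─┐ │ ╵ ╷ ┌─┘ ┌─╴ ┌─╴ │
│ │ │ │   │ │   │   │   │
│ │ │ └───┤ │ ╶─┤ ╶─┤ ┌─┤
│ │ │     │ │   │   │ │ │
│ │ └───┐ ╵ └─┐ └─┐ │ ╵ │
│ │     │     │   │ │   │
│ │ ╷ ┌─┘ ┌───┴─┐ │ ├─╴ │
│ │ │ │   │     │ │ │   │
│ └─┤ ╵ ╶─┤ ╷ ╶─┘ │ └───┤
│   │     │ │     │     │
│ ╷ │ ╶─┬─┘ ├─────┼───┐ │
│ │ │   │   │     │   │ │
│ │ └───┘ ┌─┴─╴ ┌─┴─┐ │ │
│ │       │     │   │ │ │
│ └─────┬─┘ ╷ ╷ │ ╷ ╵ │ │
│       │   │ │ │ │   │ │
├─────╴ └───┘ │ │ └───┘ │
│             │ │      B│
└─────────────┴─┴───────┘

Finding the shortest path through the maze:
Path length: 42 steps
Directions: down → down → down → down → down → right → down → down → right → right → right → up → right → up → up → right → down → right → right → up → up → left → up → left → up → right → up → right → right → down → left → down → right → down → down → down → right → right → down → down → down → down

Solution:

┌─────┬─┬─────┬─────────┐
│A    │ │     │x x x    │
│ ┌─┐ │ ╵ ╷ ┌─┘ ┌─╴ ┌─╴ │
│x│ │ │   │ │x x│x x│   │
│ │ │ └───┤ │ ╶─┤ ╶─┤ ┌─┤
│x│ │     │ │x x│x x│ │ │
│ │ └───┐ ╵ └─┐ └─┐ │ ╵ │
│x│     │     │x x│x│   │
│ │ ╷ ┌─┘ ┌───┴─┐ │ ├─╴ │
│x│ │ │   │x x  │x│x│   │
│ └─┤ ╵ ╶─┤ ╷ ╶─┘ │ └───┤
│x x│     │x│x x x│x x x│
│ ╷ │ ╶─┬─┘ ├─────┼───┐ │
│ │x│   │x x│     │   │x│
│ │ └───┘ ┌─┴─╴ ┌─┴─┐ │ │
│ │x x x x│     │   │ │x│
│ └─────┬─┘ ╷ ╷ │ ╷ ╵ │ │
│       │   │ │ │ │   │x│
├─────╴ └───┘ │ │ └───┘ │
│             │ │      B│
└─────────────┴─┴───────┘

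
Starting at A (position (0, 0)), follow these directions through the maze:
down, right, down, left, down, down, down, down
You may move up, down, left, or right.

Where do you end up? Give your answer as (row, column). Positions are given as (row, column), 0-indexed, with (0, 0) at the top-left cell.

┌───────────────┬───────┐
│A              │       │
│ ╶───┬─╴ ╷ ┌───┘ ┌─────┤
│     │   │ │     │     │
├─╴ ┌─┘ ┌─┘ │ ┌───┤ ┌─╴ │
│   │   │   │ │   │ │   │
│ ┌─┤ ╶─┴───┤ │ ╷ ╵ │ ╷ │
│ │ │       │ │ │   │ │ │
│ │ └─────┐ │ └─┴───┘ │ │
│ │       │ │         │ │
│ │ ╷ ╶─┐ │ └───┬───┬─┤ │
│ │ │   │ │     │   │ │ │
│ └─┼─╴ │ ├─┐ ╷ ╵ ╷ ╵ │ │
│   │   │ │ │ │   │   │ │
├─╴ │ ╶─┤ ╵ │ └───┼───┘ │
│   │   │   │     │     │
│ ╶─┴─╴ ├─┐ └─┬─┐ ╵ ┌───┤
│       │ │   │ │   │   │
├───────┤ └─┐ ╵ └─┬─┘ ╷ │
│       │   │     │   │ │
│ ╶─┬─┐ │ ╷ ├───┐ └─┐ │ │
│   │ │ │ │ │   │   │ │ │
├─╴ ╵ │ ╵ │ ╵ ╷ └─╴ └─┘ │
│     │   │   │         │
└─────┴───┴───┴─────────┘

Following directions step by step:
Start: (0, 0)
  down: (0, 0) → (1, 0)
  right: (1, 0) → (1, 1)
  down: (1, 1) → (2, 1)
  left: (2, 1) → (2, 0)
  down: (2, 0) → (3, 0)
  down: (3, 0) → (4, 0)
  down: (4, 0) → (5, 0)
  down: (5, 0) → (6, 0)
Final position: (6, 0)

Path taken:

┌───────────────┬───────┐
│A              │       │
│ ╶───┬─╴ ╷ ┌───┘ ┌─────┤
│↳ ↓  │   │ │     │     │
├─╴ ┌─┘ ┌─┘ │ ┌───┤ ┌─╴ │
│↓ ↲│   │   │ │   │ │   │
│ ┌─┤ ╶─┴───┤ │ ╷ ╵ │ ╷ │
│↓│ │       │ │ │   │ │ │
│ │ └─────┐ │ └─┴───┘ │ │
│↓│       │ │         │ │
│ │ ╷ ╶─┐ │ └───┬───┬─┤ │
│↓│ │   │ │     │   │ │ │
│ └─┼─╴ │ ├─┐ ╷ ╵ ╷ ╵ │ │
│B  │   │ │ │ │   │   │ │
├─╴ │ ╶─┤ ╵ │ └───┼───┘ │
│   │   │   │     │     │
│ ╶─┴─╴ ├─┐ └─┬─┐ ╵ ┌───┤
│       │ │   │ │   │   │
├───────┤ └─┐ ╵ └─┬─┘ ╷ │
│       │   │     │   │ │
│ ╶─┬─┐ │ ╷ ├───┐ └─┐ │ │
│   │ │ │ │ │   │   │ │ │
├─╴ ╵ │ ╵ │ ╵ ╷ └─╴ └─┘ │
│     │   │   │         │
└─────┴───┴───┴─────────┘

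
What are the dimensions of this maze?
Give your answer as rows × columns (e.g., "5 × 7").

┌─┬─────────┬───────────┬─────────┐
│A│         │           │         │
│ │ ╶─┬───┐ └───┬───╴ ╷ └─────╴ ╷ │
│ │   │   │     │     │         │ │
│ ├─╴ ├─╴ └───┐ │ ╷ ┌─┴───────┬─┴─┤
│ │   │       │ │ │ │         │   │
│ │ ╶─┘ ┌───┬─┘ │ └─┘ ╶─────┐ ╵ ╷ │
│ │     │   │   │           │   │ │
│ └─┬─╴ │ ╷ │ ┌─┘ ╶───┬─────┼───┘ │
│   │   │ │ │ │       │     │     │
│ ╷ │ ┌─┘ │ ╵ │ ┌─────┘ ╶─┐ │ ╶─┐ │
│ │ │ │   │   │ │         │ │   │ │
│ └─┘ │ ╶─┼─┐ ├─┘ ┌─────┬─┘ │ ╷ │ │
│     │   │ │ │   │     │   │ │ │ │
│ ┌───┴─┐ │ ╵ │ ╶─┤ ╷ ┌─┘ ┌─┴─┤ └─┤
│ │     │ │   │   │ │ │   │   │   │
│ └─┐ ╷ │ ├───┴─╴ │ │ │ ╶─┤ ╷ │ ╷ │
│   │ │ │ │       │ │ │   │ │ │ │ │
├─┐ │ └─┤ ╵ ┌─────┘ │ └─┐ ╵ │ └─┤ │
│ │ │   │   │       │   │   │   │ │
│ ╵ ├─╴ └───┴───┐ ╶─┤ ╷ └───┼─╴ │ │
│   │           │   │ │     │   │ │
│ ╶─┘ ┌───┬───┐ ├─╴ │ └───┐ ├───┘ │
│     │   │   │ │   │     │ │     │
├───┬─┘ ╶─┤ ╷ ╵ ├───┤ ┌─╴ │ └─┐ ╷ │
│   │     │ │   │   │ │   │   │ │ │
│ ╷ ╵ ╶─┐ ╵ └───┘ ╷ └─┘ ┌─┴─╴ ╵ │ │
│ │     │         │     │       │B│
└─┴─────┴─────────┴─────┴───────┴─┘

Counting the maze dimensions:
Rows (vertical): 14
Columns (horizontal): 17
Dimensions: 14 × 17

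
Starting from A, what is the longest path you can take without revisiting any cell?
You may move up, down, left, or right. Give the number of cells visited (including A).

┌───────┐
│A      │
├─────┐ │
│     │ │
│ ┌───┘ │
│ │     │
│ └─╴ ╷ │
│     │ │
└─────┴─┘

Finding longest simple path using DFS:
Start: (0, 0)
Longest path visits 14 cells
Path: A → right → right → right → down → down → left → down → left → left → up → up → right → right

Solution:

┌───────┐
│A → → ↓│
├─────┐ │
│↱ → B│↓│
│ ┌───┘ │
│↑│  ↓ ↲│
│ └─╴ ╷ │
│↑ ← ↲│ │
└─────┴─┘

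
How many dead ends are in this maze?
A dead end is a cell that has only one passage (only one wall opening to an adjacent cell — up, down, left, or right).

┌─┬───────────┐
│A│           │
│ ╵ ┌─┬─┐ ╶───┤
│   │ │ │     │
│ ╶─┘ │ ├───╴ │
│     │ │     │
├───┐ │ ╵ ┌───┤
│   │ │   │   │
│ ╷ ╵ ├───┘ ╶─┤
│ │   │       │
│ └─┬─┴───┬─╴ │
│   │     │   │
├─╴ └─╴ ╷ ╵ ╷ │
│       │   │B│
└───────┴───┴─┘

Checking each cell for number of passages:

Dead ends found at positions:
  (0, 0)
  (0, 6)
  (1, 2)
  (1, 3)
  (3, 6)
  (4, 3)
  (5, 2)
  (6, 0)
  (6, 6)
Total dead ends: 9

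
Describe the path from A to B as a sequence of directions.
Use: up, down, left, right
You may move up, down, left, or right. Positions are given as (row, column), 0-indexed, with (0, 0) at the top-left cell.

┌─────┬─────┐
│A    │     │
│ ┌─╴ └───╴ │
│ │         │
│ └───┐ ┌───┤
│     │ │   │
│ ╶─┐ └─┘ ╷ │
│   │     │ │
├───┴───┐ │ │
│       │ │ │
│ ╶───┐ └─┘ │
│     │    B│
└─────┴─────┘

Finding the path and converting it to directions:
Path through cells: (0,0) → (1,0) → (2,0) → (2,1) → (2,2) → (3,2) → (3,3) → (3,4) → (2,4) → (2,5) → (3,5) → (4,5) → (5,5)
Directions: down, down, right, right, down, right, right, up, right, down, down, down

Solution:

┌─────┬─────┐
│A    │     │
│ ┌─╴ └───╴ │
│↓│         │
│ └───┐ ┌───┤
│↳ → ↓│ │↱ ↓│
│ ╶─┐ └─┘ ╷ │
│   │↳ → ↑│↓│
├───┴───┐ │ │
│       │ │↓│
│ ╶───┐ └─┘ │
│     │    B│
└─────┴─────┘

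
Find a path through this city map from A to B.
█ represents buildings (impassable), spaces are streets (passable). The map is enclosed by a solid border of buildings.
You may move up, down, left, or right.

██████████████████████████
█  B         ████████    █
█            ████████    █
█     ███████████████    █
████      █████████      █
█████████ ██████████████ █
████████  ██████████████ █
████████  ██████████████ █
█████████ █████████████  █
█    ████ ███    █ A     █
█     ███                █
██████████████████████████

Finding the shortest path from A to B:
Movement: cardinal only
Path length: 26 steps
Directions: down → left → left → left → left → left → left → left → left → left → left → up → up → up → up → up → up → left → left → left → left → up → up → up → left → left

Solution:

██████████████████████████
█  B←↰       ████████    █
█    ↑       ████████    █
█    ↑███████████████    █
████ ↑←←←↰█████████      █
█████████↑██████████████ █
████████ ↑██████████████ █
████████ ↑██████████████ █
█████████↑█████████████  █
█    ████↑███    █ A     █
█     ███↑←←←←←←←←←↲     █
██████████████████████████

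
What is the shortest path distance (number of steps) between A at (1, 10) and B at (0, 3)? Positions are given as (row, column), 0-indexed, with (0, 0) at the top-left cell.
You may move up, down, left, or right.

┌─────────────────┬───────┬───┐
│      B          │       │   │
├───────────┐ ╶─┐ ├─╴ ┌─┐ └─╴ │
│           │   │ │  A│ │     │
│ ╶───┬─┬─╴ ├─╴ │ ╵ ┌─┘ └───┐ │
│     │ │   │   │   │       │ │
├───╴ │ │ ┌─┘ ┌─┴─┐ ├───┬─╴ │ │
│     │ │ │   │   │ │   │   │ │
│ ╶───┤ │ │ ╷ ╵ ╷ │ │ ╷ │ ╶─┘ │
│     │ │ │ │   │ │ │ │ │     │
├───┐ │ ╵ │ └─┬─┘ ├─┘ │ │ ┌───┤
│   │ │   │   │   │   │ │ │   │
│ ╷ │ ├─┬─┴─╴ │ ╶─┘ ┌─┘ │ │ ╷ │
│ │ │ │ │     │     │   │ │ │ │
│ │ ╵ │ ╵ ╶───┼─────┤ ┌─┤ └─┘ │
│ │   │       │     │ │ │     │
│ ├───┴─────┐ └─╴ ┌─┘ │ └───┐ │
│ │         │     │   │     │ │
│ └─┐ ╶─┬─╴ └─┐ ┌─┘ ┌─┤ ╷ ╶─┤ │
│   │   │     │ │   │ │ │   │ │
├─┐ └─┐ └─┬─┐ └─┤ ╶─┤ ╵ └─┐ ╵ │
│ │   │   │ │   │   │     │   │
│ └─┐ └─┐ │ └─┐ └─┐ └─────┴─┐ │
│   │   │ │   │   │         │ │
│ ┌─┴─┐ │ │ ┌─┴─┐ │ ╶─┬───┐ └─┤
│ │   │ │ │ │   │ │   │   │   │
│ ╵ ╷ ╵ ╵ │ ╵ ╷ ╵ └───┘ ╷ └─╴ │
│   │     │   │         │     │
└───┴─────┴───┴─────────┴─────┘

Finding path from (1, 10) to (0, 3):
Path: (1,10) → (1,9) → (2,9) → (2,8) → (1,8) → (0,8) → (0,7) → (0,6) → (0,5) → (0,4) → (0,3)
Distance: 10 steps

Solution:

┌─────────────────┬───────┬───┐
│      B ← ← ← ← ↰│       │   │
├───────────┐ ╶─┐ ├─╴ ┌─┐ └─╴ │
│           │   │↑│↓ A│ │     │
│ ╶───┬─┬─╴ ├─╴ │ ╵ ┌─┘ └───┐ │
│     │ │   │   │↑ ↲│       │ │
├───╴ │ │ ┌─┘ ┌─┴─┐ ├───┬─╴ │ │
│     │ │ │   │   │ │   │   │ │
│ ╶───┤ │ │ ╷ ╵ ╷ │ │ ╷ │ ╶─┘ │
│     │ │ │ │   │ │ │ │ │     │
├───┐ │ ╵ │ └─┬─┘ ├─┘ │ │ ┌───┤
│   │ │   │   │   │   │ │ │   │
│ ╷ │ ├─┬─┴─╴ │ ╶─┘ ┌─┘ │ │ ╷ │
│ │ │ │ │     │     │   │ │ │ │
│ │ ╵ │ ╵ ╶───┼─────┤ ┌─┤ └─┘ │
│ │   │       │     │ │ │     │
│ ├───┴─────┐ └─╴ ┌─┘ │ └───┐ │
│ │         │     │   │     │ │
│ └─┐ ╶─┬─╴ └─┐ ┌─┘ ┌─┤ ╷ ╶─┤ │
│   │   │     │ │   │ │ │   │ │
├─┐ └─┐ └─┬─┐ └─┤ ╶─┤ ╵ └─┐ ╵ │
│ │   │   │ │   │   │     │   │
│ └─┐ └─┐ │ └─┐ └─┐ └─────┴─┐ │
│   │   │ │   │   │         │ │
│ ┌─┴─┐ │ │ ┌─┴─┐ │ ╶─┬───┐ └─┤
│ │   │ │ │ │   │ │   │   │   │
│ ╵ ╷ ╵ ╵ │ ╵ ╷ ╵ └───┘ ╷ └─╴ │
│   │     │   │         │     │
└───┴─────┴───┴─────────┴─────┘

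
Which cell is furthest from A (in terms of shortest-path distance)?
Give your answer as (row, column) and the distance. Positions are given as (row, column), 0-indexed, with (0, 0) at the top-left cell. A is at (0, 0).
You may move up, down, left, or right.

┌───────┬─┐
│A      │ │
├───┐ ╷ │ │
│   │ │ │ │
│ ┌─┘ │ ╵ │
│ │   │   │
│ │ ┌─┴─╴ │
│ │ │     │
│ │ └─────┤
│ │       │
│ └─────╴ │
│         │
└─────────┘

Computing BFS distances from A to all cells:
Furthest cell: (1, 1)
Distance: 20 steps

Path from A to the furthest cell:

┌───────┬─┐
│A → ↓  │ │
├───┐ ╷ │ │
│↱ B│↓│ │ │
│ ┌─┘ │ ╵ │
│↑│↓ ↲│   │
│ │ ┌─┴─╴ │
│↑│↓│     │
│ │ └─────┤
│↑│↳ → → ↓│
│ └─────╴ │
│↑ ← ← ← ↲│
└─────────┘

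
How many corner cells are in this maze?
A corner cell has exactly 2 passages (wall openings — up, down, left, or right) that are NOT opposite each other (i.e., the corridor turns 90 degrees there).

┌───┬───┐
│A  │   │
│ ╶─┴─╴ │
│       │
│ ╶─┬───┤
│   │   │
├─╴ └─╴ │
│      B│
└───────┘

Counting corner cells (2 non-opposite passages):
Total corners: 7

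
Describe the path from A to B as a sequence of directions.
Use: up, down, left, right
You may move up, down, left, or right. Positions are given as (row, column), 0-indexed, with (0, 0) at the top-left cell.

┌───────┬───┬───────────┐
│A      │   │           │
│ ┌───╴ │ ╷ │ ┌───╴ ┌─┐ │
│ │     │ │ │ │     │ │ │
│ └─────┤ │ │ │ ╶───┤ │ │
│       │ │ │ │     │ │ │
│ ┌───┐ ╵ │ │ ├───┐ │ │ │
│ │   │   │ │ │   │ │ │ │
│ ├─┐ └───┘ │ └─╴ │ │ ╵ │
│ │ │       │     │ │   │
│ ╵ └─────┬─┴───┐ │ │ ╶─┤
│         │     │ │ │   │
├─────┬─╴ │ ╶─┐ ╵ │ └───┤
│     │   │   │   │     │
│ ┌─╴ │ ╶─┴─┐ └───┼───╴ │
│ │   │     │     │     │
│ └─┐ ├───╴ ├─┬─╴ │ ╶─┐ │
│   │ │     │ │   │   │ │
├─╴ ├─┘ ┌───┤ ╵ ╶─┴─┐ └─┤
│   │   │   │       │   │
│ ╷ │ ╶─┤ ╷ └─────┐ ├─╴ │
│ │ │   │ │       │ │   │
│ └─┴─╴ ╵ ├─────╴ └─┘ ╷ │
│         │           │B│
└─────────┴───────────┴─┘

Finding the path and converting it to directions:
Path through cells: (0,0) → (1,0) → (2,0) → (3,0) → (4,0) → (5,0) → (5,1) → (5,2) → (5,3) → (5,4) → (6,4) → (6,3) → (7,3) → (7,4) → (7,5) → (8,5) → (8,4) → (8,3) → (9,3) → (9,2) → (10,2) → (10,3) → (11,3) → (11,4) → (10,4) → (9,4) → (9,5) → (10,5) → (10,6) → (10,7) → (10,8) → (11,8) → (11,9) → (11,10) → (10,10) → (10,11) → (11,11)
Directions: down, down, down, down, down, right, right, right, right, down, left, down, right, right, down, left, left, down, left, down, right, down, right, up, up, right, down, right, right, right, down, right, right, up, right, down

Solution:

┌───────┬───┬───────────┐
│A      │   │           │
│ ┌───╴ │ ╷ │ ┌───╴ ┌─┐ │
│↓│     │ │ │ │     │ │ │
│ └─────┤ │ │ │ ╶───┤ │ │
│↓      │ │ │ │     │ │ │
│ ┌───┐ ╵ │ │ ├───┐ │ │ │
│↓│   │   │ │ │   │ │ │ │
│ ├─┐ └───┘ │ └─╴ │ │ ╵ │
│↓│ │       │     │ │   │
│ ╵ └─────┬─┴───┐ │ │ ╶─┤
│↳ → → → ↓│     │ │ │   │
├─────┬─╴ │ ╶─┐ ╵ │ └───┤
│     │↓ ↲│   │   │     │
│ ┌─╴ │ ╶─┴─┐ └───┼───╴ │
│ │   │↳ → ↓│     │     │
│ └─┐ ├───╴ ├─┬─╴ │ ╶─┐ │
│   │ │↓ ← ↲│ │   │   │ │
├─╴ ├─┘ ┌───┤ ╵ ╶─┴─┐ └─┤
│   │↓ ↲│↱ ↓│       │   │
│ ╷ │ ╶─┤ ╷ └─────┐ ├─╴ │
│ │ │↳ ↓│↑│↳ → → ↓│ │↱ ↓│
│ └─┴─╴ ╵ ├─────╴ └─┘ ╷ │
│      ↳ ↑│      ↳ → ↑│B│
└─────────┴───────────┴─┘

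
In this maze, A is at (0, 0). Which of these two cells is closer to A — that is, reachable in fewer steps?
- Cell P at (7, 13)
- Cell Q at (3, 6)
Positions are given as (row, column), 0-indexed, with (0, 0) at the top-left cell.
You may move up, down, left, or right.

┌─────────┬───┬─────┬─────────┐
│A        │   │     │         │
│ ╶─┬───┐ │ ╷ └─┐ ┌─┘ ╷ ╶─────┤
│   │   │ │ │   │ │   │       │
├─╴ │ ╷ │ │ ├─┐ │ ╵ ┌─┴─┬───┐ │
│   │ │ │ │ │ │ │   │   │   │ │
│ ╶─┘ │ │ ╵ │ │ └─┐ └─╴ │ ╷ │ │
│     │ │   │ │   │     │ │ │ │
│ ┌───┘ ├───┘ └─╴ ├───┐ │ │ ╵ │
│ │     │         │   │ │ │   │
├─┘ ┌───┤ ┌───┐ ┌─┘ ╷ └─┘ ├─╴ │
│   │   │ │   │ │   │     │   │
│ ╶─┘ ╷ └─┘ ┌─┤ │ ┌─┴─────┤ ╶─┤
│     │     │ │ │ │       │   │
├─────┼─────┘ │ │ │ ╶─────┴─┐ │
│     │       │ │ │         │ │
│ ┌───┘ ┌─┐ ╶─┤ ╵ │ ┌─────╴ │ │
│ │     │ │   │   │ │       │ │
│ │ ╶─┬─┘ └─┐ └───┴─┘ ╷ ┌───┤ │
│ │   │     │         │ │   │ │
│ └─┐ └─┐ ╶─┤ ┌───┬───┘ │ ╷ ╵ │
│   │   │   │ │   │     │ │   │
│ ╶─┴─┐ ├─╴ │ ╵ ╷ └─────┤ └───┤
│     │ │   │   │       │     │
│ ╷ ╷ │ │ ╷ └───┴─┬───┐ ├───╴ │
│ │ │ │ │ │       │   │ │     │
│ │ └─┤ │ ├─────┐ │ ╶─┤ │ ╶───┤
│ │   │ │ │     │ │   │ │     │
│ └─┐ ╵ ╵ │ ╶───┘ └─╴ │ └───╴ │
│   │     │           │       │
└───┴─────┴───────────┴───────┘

Shortest path A → P at (7, 13): 86 steps
Shortest path A → Q at (3, 6): 21 steps

Q is closer (21 steps vs 86 steps).

Path to P:

┌─────────┬───┬─────┬─────────┐
│A → → → ↓│↱ ↓│     │         │
│ ╶─┬───┐ │ ╷ └─┐ ┌─┘ ╷ ╶─────┤
│   │   │↓│↑│↳ ↓│ │   │       │
├─╴ │ ╷ │ │ ├─┐ │ ╵ ┌─┴─┬───┐ │
│   │ │ │↓│↑│ │↓│   │   │↱ ↓│ │
│ ╶─┘ │ │ ╵ │ │ └─┐ └─╴ │ ╷ │ │
│     │ │↳ ↑│ │↳ ↓│     │↑│↓│ │
│ ┌───┘ ├───┘ └─╴ ├───┐ │ │ ╵ │
│ │     │      ↓ ↲│↱ ↓│ │↑│↳ ↓│
├─┘ ┌───┤ ┌───┐ ┌─┘ ╷ └─┘ ├─╴ │
│   │   │ │   │↓│↱ ↑│↳ → ↑│↓ ↲│
│ ╶─┘ ╷ └─┘ ┌─┤ │ ┌─┴─────┤ ╶─┤
│     │     │ │↓│↑│       │↳ ↓│
├─────┼─────┘ │ │ │ ╶─────┴─┐ │
│     │       │↓│↑│        P│↓│
│ ┌───┘ ┌─┐ ╶─┤ ╵ │ ┌─────╴ │ │
│ │     │ │   │↳ ↑│ │↱ → → ↑│↓│
│ │ ╶─┬─┘ └─┐ └───┴─┘ ╷ ┌───┤ │
│ │   │     │↱ → → → ↑│ │↓ ↰│↓│
│ └─┐ └─┐ ╶─┤ ┌───┬───┘ │ ╷ ╵ │
│   │   │   │↑│↓ ↰│     │↓│↑ ↲│
│ ╶─┴─┐ ├─╴ │ ╵ ╷ └─────┤ └───┤
│     │ │   │↑ ↲│↑ ← ← ↰│↳ → ↓│
│ ╷ ╷ │ │ ╷ └───┴─┬───┐ ├───╴ │
│ │ │ │ │ │       │   │↑│↓ ← ↲│
│ │ └─┤ │ ├─────┐ │ ╶─┤ │ ╶───┤
│ │   │ │ │     │ │   │↑│↳ → ↓│
│ └─┐ ╵ ╵ │ ╶───┘ └─╴ │ └───╴ │
│   │     │           │↑ ← ← ↲│
└───┴─────┴───────────┴───────┘

Path to Q:

┌─────────┬───┬─────┬─────────┐
│A → → → ↓│↱ ↓│     │         │
│ ╶─┬───┐ │ ╷ └─┐ ┌─┘ ╷ ╶─────┤
│   │   │↓│↑│↳ ↓│ │   │       │
├─╴ │ ╷ │ │ ├─┐ │ ╵ ┌─┴─┬───┐ │
│   │ │ │↓│↑│ │↓│   │   │   │ │
│ ╶─┘ │ │ ╵ │ │ └─┐ └─╴ │ ╷ │ │
│     │ │↳ ↑│Q│↳ ↓│     │ │ │ │
│ ┌───┘ ├───┘ └─╴ ├───┐ │ │ ╵ │
│ │     │    ↑ ← ↲│   │ │ │   │
├─┘ ┌───┤ ┌───┐ ┌─┘ ╷ └─┘ ├─╴ │
│   │   │ │   │ │   │     │   │
│ ╶─┘ ╷ └─┘ ┌─┤ │ ┌─┴─────┤ ╶─┤
│     │     │ │ │ │       │   │
├─────┼─────┘ │ │ │ ╶─────┴─┐ │
│     │       │ │ │         │ │
│ ┌───┘ ┌─┐ ╶─┤ ╵ │ ┌─────╴ │ │
│ │     │ │   │   │ │       │ │
│ │ ╶─┬─┘ └─┐ └───┴─┘ ╷ ┌───┤ │
│ │   │     │         │ │   │ │
│ └─┐ └─┐ ╶─┤ ┌───┬───┘ │ ╷ ╵ │
│   │   │   │ │   │     │ │   │
│ ╶─┴─┐ ├─╴ │ ╵ ╷ └─────┤ └───┤
│     │ │   │   │       │     │
│ ╷ ╷ │ │ ╷ └───┴─┬───┐ ├───╴ │
│ │ │ │ │ │       │   │ │     │
│ │ └─┤ │ ├─────┐ │ ╶─┤ │ ╶───┤
│ │   │ │ │     │ │   │ │     │
│ └─┐ ╵ ╵ │ ╶───┘ └─╴ │ └───╴ │
│   │     │           │       │
└───┴─────┴───────────┴───────┘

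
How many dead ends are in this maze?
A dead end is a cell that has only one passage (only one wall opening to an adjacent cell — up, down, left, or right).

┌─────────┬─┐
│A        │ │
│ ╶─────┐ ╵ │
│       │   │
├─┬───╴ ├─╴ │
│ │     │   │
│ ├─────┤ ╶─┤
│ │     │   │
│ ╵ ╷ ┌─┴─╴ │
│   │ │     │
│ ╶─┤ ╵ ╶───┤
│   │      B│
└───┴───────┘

Checking each cell for number of passages:

Dead ends found at positions:
  (0, 5)
  (2, 0)
  (2, 1)
  (3, 3)
  (5, 1)
  (5, 5)
Total dead ends: 6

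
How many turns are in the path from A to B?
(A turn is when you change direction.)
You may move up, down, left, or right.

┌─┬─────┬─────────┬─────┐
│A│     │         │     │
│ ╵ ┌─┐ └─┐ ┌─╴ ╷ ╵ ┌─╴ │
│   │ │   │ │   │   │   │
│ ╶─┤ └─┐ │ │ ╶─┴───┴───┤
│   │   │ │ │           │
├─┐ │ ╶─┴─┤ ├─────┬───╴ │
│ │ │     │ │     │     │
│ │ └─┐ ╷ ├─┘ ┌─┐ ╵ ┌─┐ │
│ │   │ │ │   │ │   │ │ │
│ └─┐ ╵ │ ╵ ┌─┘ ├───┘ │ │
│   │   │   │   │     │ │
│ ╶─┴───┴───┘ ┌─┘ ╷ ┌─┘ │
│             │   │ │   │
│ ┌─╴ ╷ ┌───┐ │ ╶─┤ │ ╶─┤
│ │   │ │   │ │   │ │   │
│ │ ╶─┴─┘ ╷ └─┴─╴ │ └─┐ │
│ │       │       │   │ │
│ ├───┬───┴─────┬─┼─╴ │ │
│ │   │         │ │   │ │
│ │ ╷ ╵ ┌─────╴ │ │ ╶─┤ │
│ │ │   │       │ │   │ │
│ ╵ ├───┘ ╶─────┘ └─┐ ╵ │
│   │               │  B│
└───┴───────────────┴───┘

Directions: down, down, right, down, down, right, down, right, up, up, right, down, down, right, up, right, up, right, right, down, right, up, right, right, down, down, down, left, down, right, down, down, down, down
Number of turns: 22

Solution:

┌─┬─────┬─────────┬─────┐
│A│     │         │     │
│ ╵ ┌─┐ └─┐ ┌─╴ ╷ ╵ ┌─╴ │
│↓  │ │   │ │   │   │   │
│ ╶─┤ └─┐ │ │ ╶─┴───┴───┤
│↳ ↓│   │ │ │           │
├─┐ │ ╶─┴─┤ ├─────┬───╴ │
│ │↓│  ↱ ↓│ │↱ → ↓│↱ → ↓│
│ │ └─┐ ╷ ├─┘ ┌─┐ ╵ ┌─┐ │
│ │↳ ↓│↑│↓│↱ ↑│ │↳ ↑│ │↓│
│ └─┐ ╵ │ ╵ ┌─┘ ├───┘ │ │
│   │↳ ↑│↳ ↑│   │     │↓│
│ ╶─┴───┴───┘ ┌─┘ ╷ ┌─┘ │
│             │   │ │↓ ↲│
│ ┌─╴ ╷ ┌───┐ │ ╶─┤ │ ╶─┤
│ │   │ │   │ │   │ │↳ ↓│
│ │ ╶─┴─┘ ╷ └─┴─╴ │ └─┐ │
│ │       │       │   │↓│
│ ├───┬───┴─────┬─┼─╴ │ │
│ │   │         │ │   │↓│
│ │ ╷ ╵ ┌─────╴ │ │ ╶─┤ │
│ │ │   │       │ │   │↓│
│ ╵ ├───┘ ╶─────┘ └─┐ ╵ │
│   │               │  B│
└───┴───────────────┴───┘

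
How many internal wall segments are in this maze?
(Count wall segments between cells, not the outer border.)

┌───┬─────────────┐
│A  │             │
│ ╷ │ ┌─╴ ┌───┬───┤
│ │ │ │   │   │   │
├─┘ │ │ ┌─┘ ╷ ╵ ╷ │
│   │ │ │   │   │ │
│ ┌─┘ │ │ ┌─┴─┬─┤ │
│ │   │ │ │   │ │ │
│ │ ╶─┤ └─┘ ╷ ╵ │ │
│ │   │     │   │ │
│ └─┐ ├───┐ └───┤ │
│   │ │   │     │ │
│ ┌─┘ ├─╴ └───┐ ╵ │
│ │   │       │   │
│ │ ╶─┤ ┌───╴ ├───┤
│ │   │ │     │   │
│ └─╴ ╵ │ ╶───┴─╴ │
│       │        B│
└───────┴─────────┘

Counting internal wall segments:
Total internal walls: 64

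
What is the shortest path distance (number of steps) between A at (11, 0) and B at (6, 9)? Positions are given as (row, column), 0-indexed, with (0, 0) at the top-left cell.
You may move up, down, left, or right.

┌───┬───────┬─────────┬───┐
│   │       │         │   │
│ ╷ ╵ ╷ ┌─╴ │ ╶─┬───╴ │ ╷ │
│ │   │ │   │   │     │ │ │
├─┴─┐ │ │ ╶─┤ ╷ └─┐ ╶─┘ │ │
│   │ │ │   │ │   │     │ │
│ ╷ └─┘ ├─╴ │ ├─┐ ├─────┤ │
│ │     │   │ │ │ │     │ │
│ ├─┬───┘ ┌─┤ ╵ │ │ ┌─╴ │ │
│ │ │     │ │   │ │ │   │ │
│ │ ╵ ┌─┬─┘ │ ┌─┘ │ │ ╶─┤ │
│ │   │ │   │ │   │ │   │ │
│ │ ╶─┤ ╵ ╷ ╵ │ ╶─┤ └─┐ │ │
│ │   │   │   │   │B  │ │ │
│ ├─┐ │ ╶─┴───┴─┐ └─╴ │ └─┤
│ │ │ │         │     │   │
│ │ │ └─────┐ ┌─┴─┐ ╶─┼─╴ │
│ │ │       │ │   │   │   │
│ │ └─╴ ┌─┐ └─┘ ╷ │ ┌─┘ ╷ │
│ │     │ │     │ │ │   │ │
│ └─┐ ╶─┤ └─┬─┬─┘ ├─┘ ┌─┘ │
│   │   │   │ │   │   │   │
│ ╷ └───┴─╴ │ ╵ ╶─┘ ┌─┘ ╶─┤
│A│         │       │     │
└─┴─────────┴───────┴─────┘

Finding path from (11, 0) to (6, 9):
Path: (11,0) → (10,0) → (9,0) → (8,0) → (7,0) → (6,0) → (5,0) → (4,0) → (3,0) → (2,0) → (2,1) → (3,1) → (3,2) → (3,3) → (2,3) → (1,3) → (0,3) → (0,4) → (0,5) → (1,5) → (1,4) → (2,4) → (2,5) → (3,5) → (3,4) → (4,4) → (4,3) → (4,2) → (5,2) → (5,1) → (6,1) → (6,2) → (7,2) → (8,2) → (8,3) → (8,4) → (8,5) → (9,5) → (9,6) → (9,7) → (8,7) → (8,8) → (9,8) → (10,8) → (10,7) → (11,7) → (11,8) → (11,9) → (10,9) → (10,10) → (9,10) → (9,11) → (8,11) → (8,12) → (7,12) → (7,11) → (6,11) → (5,11) → (5,10) → (4,10) → (4,11) → (3,11) → (3,10) → (3,9) → (4,9) → (5,9) → (6,9)
Distance: 66 steps

Solution:

┌───┬───────┬─────────┬───┐
│   │  ↱ → ↓│         │   │
│ ╷ ╵ ╷ ┌─╴ │ ╶─┬───╴ │ ╷ │
│ │   │↑│↓ ↲│   │     │ │ │
├─┴─┐ │ │ ╶─┤ ╷ └─┐ ╶─┘ │ │
│↱ ↓│ │↑│↳ ↓│ │   │     │ │
│ ╷ └─┘ ├─╴ │ ├─┐ ├─────┤ │
│↑│↳ → ↑│↓ ↲│ │ │ │↓ ← ↰│ │
│ ├─┬───┘ ┌─┤ ╵ │ │ ┌─╴ │ │
│↑│ │↓ ← ↲│ │   │ │↓│↱ ↑│ │
│ │ ╵ ┌─┬─┘ │ ┌─┘ │ │ ╶─┤ │
│↑│↓ ↲│ │   │ │   │↓│↑ ↰│ │
│ │ ╶─┤ ╵ ╷ ╵ │ ╶─┤ └─┐ │ │
│↑│↳ ↓│   │   │   │B  │↑│ │
│ ├─┐ │ ╶─┴───┴─┐ └─╴ │ └─┤
│↑│ │↓│         │     │↑ ↰│
│ │ │ └─────┐ ┌─┴─┐ ╶─┼─╴ │
│↑│ │↳ → → ↓│ │↱ ↓│   │↱ ↑│
│ │ └─╴ ┌─┐ └─┘ ╷ │ ┌─┘ ╷ │
│↑│     │ │↳ → ↑│↓│ │↱ ↑│ │
│ └─┐ ╶─┤ └─┬─┬─┘ ├─┘ ┌─┘ │
│↑  │   │   │ │↓ ↲│↱ ↑│   │
│ ╷ └───┴─╴ │ ╵ ╶─┘ ┌─┘ ╶─┤
│A│         │  ↳ → ↑│     │
└─┴─────────┴───────┴─────┘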